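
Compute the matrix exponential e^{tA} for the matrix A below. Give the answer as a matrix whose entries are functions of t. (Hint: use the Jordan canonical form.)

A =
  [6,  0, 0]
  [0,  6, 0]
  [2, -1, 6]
e^{tA} =
  [exp(6*t), 0, 0]
  [0, exp(6*t), 0]
  [2*t*exp(6*t), -t*exp(6*t), exp(6*t)]

Strategy: write A = P · J · P⁻¹ where J is a Jordan canonical form, so e^{tA} = P · e^{tJ} · P⁻¹, and e^{tJ} can be computed block-by-block.

A has Jordan form
J =
  [6, 1, 0]
  [0, 6, 0]
  [0, 0, 6]
(up to reordering of blocks).

Per-block formulas:
  For a 1×1 block at λ = 6: exp(t · [6]) = [e^(6t)].
  For a 2×2 Jordan block J_2(6): exp(t · J_2(6)) = e^(6t)·(I + t·N), where N is the 2×2 nilpotent shift.

After assembling e^{tJ} and conjugating by P, we get:

e^{tA} =
  [exp(6*t), 0, 0]
  [0, exp(6*t), 0]
  [2*t*exp(6*t), -t*exp(6*t), exp(6*t)]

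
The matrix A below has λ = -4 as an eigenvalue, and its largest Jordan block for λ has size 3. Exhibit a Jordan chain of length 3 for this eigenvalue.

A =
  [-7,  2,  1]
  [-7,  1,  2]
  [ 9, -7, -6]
A Jordan chain for λ = -4 of length 3:
v_1 = (4, 4, 4)ᵀ
v_2 = (-3, -7, 9)ᵀ
v_3 = (1, 0, 0)ᵀ

Let N = A − (-4)·I. We want v_3 with N^3 v_3 = 0 but N^2 v_3 ≠ 0; then v_{j-1} := N · v_j for j = 3, …, 2.

Pick v_3 = (1, 0, 0)ᵀ.
Then v_2 = N · v_3 = (-3, -7, 9)ᵀ.
Then v_1 = N · v_2 = (4, 4, 4)ᵀ.

Sanity check: (A − (-4)·I) v_1 = (0, 0, 0)ᵀ = 0. ✓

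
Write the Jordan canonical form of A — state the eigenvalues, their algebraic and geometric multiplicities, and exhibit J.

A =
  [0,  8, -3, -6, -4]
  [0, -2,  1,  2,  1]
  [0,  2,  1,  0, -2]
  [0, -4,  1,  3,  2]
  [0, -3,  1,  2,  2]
J_1(0) ⊕ J_2(1) ⊕ J_2(1)

The characteristic polynomial is
  det(x·I − A) = x^5 - 4*x^4 + 6*x^3 - 4*x^2 + x = x*(x - 1)^4

Eigenvalues and multiplicities (the geometric multiplicity of λ is n − rank(A − λI), which equals the number of Jordan blocks for λ):
  λ = 0: algebraic multiplicity = 1, geometric multiplicity = 1
  λ = 1: algebraic multiplicity = 4, geometric multiplicity = 2

Determining the block sizes for each eigenvalue:
  λ = 0: one block (gm = 1), so the single block has size am = 1 → block sizes [1]
  λ = 1: with am = 4 and gm = 2, the partition is not yet determined (e.g. several partitions of 4 into 2 parts exist). Let N = A − (1)·I. Computing rank(N^1) = 3, rank(N^2) = 1; the number of blocks of size ≥ j is rank(N^{j−1}) − rank(N^j), giving [2, 2]. So we have 2 block(s) of size 2 → block sizes [2, 2]

Assembling the blocks gives a Jordan form
J =
  [0, 0, 0, 0, 0]
  [0, 1, 1, 0, 0]
  [0, 0, 1, 0, 0]
  [0, 0, 0, 1, 1]
  [0, 0, 0, 0, 1]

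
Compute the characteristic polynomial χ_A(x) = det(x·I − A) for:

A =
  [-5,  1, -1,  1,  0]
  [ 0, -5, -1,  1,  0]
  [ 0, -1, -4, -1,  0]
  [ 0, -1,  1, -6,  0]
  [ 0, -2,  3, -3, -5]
x^5 + 25*x^4 + 250*x^3 + 1250*x^2 + 3125*x + 3125

Expanding det(x·I − A) (e.g. by cofactor expansion or by noting that A is similar to its Jordan form J, which has the same characteristic polynomial as A) gives
  χ_A(x) = x^5 + 25*x^4 + 250*x^3 + 1250*x^2 + 3125*x + 3125
which factors as (x + 5)^5. The eigenvalues (with algebraic multiplicities) are λ = -5 with multiplicity 5.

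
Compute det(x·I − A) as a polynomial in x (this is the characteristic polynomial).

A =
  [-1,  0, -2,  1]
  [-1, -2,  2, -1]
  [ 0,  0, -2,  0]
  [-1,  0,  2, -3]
x^4 + 8*x^3 + 24*x^2 + 32*x + 16

Expanding det(x·I − A) (e.g. by cofactor expansion or by noting that A is similar to its Jordan form J, which has the same characteristic polynomial as A) gives
  χ_A(x) = x^4 + 8*x^3 + 24*x^2 + 32*x + 16
which factors as (x + 2)^4. The eigenvalues (with algebraic multiplicities) are λ = -2 with multiplicity 4.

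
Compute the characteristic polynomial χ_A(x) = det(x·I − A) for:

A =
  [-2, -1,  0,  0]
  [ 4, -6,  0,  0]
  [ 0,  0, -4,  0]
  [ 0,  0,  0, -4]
x^4 + 16*x^3 + 96*x^2 + 256*x + 256

Expanding det(x·I − A) (e.g. by cofactor expansion or by noting that A is similar to its Jordan form J, which has the same characteristic polynomial as A) gives
  χ_A(x) = x^4 + 16*x^3 + 96*x^2 + 256*x + 256
which factors as (x + 4)^4. The eigenvalues (with algebraic multiplicities) are λ = -4 with multiplicity 4.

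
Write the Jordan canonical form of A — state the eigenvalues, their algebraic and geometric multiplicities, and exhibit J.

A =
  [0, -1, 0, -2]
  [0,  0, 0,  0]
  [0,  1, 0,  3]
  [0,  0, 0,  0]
J_2(0) ⊕ J_2(0)

The characteristic polynomial is
  det(x·I − A) = x^4

Eigenvalues and multiplicities (the geometric multiplicity of λ is n − rank(A − λI), which equals the number of Jordan blocks for λ):
  λ = 0: algebraic multiplicity = 4, geometric multiplicity = 2

Determining the block sizes for each eigenvalue:
  λ = 0: with am = 4 and gm = 2, the partition is not yet determined (e.g. several partitions of 4 into 2 parts exist). Let N = A − (0)·I. Computing rank(N^1) = 2, rank(N^2) = 0; the number of blocks of size ≥ j is rank(N^{j−1}) − rank(N^j), giving [2, 2]. So we have 2 block(s) of size 2 → block sizes [2, 2]

Assembling the blocks gives a Jordan form
J =
  [0, 1, 0, 0]
  [0, 0, 0, 0]
  [0, 0, 0, 1]
  [0, 0, 0, 0]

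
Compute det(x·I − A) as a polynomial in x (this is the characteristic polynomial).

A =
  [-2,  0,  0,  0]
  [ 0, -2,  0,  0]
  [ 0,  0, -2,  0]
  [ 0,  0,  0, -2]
x^4 + 8*x^3 + 24*x^2 + 32*x + 16

Expanding det(x·I − A) (e.g. by cofactor expansion or by noting that A is similar to its Jordan form J, which has the same characteristic polynomial as A) gives
  χ_A(x) = x^4 + 8*x^3 + 24*x^2 + 32*x + 16
which factors as (x + 2)^4. The eigenvalues (with algebraic multiplicities) are λ = -2 with multiplicity 4.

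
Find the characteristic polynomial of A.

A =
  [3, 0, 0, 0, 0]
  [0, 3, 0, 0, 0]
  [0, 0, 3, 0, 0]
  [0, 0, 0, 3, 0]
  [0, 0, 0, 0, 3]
x^5 - 15*x^4 + 90*x^3 - 270*x^2 + 405*x - 243

Expanding det(x·I − A) (e.g. by cofactor expansion or by noting that A is similar to its Jordan form J, which has the same characteristic polynomial as A) gives
  χ_A(x) = x^5 - 15*x^4 + 90*x^3 - 270*x^2 + 405*x - 243
which factors as (x - 3)^5. The eigenvalues (with algebraic multiplicities) are λ = 3 with multiplicity 5.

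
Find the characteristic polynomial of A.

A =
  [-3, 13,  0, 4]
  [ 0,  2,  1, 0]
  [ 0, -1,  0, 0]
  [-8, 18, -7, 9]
x^4 - 8*x^3 + 18*x^2 - 16*x + 5

Expanding det(x·I − A) (e.g. by cofactor expansion or by noting that A is similar to its Jordan form J, which has the same characteristic polynomial as A) gives
  χ_A(x) = x^4 - 8*x^3 + 18*x^2 - 16*x + 5
which factors as (x - 5)*(x - 1)^3. The eigenvalues (with algebraic multiplicities) are λ = 1 with multiplicity 3, λ = 5 with multiplicity 1.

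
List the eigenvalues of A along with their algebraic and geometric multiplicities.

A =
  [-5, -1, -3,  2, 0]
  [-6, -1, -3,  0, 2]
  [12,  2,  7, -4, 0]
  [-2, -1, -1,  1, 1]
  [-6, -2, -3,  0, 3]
λ = 1: alg = 5, geom = 2

Step 1 — factor the characteristic polynomial to read off the algebraic multiplicities:
  χ_A(x) = (x - 1)^5

Step 2 — compute geometric multiplicities via the rank-nullity identity g(λ) = n − rank(A − λI):
  rank(A − (1)·I) = 3, so dim ker(A − (1)·I) = n − 3 = 2

Summary:
  λ = 1: algebraic multiplicity = 5, geometric multiplicity = 2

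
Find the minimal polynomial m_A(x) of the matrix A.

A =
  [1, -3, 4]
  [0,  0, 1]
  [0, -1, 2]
x^3 - 3*x^2 + 3*x - 1

The characteristic polynomial is χ_A(x) = (x - 1)^3, so the eigenvalues are known. The minimal polynomial is
  m_A(x) = Π_λ (x − λ)^{k_λ}
where k_λ is the size of the *largest* Jordan block for λ (equivalently, the smallest k with (A − λI)^k v = 0 for every generalised eigenvector v of λ).

  λ = 1: largest Jordan block has size 3, contributing (x − 1)^3

So m_A(x) = (x - 1)^3 = x^3 - 3*x^2 + 3*x - 1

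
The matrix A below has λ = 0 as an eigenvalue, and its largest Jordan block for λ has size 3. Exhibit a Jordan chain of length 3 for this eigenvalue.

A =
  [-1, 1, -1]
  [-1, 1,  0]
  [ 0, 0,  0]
A Jordan chain for λ = 0 of length 3:
v_1 = (1, 1, 0)ᵀ
v_2 = (-1, 0, 0)ᵀ
v_3 = (0, 0, 1)ᵀ

Let N = A − (0)·I. We want v_3 with N^3 v_3 = 0 but N^2 v_3 ≠ 0; then v_{j-1} := N · v_j for j = 3, …, 2.

Pick v_3 = (0, 0, 1)ᵀ.
Then v_2 = N · v_3 = (-1, 0, 0)ᵀ.
Then v_1 = N · v_2 = (1, 1, 0)ᵀ.

Sanity check: (A − (0)·I) v_1 = (0, 0, 0)ᵀ = 0. ✓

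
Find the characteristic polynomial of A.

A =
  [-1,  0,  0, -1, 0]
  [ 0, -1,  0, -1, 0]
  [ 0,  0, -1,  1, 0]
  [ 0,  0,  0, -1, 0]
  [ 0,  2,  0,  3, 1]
x^5 + 3*x^4 + 2*x^3 - 2*x^2 - 3*x - 1

Expanding det(x·I − A) (e.g. by cofactor expansion or by noting that A is similar to its Jordan form J, which has the same characteristic polynomial as A) gives
  χ_A(x) = x^5 + 3*x^4 + 2*x^3 - 2*x^2 - 3*x - 1
which factors as (x - 1)*(x + 1)^4. The eigenvalues (with algebraic multiplicities) are λ = -1 with multiplicity 4, λ = 1 with multiplicity 1.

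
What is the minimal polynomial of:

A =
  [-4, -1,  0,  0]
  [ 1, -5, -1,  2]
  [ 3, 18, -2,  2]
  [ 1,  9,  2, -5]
x^4 + 16*x^3 + 90*x^2 + 200*x + 125

The characteristic polynomial is χ_A(x) = (x + 1)*(x + 5)^3, so the eigenvalues are known. The minimal polynomial is
  m_A(x) = Π_λ (x − λ)^{k_λ}
where k_λ is the size of the *largest* Jordan block for λ (equivalently, the smallest k with (A − λI)^k v = 0 for every generalised eigenvector v of λ).

  λ = -5: largest Jordan block has size 3, contributing (x + 5)^3
  λ = -1: largest Jordan block has size 1, contributing (x + 1)

So m_A(x) = (x + 1)*(x + 5)^3 = x^4 + 16*x^3 + 90*x^2 + 200*x + 125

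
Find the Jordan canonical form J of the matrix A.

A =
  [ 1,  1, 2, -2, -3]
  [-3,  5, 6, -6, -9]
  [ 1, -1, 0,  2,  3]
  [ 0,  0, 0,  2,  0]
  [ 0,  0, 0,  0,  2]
J_2(2) ⊕ J_1(2) ⊕ J_1(2) ⊕ J_1(2)

The characteristic polynomial is
  det(x·I − A) = x^5 - 10*x^4 + 40*x^3 - 80*x^2 + 80*x - 32 = (x - 2)^5

Eigenvalues and multiplicities (the geometric multiplicity of λ is n − rank(A − λI), which equals the number of Jordan blocks for λ):
  λ = 2: algebraic multiplicity = 5, geometric multiplicity = 4

Determining the block sizes for each eigenvalue:
  λ = 2: 4 blocks summing to 5 forces exactly one block of size 2 and the rest size 1 → block sizes [2, 1, 1, 1]

Assembling the blocks gives a Jordan form
J =
  [2, 1, 0, 0, 0]
  [0, 2, 0, 0, 0]
  [0, 0, 2, 0, 0]
  [0, 0, 0, 2, 0]
  [0, 0, 0, 0, 2]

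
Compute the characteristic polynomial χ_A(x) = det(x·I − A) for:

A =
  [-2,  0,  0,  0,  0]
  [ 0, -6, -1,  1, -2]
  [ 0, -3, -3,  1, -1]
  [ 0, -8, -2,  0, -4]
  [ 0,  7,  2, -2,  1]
x^5 + 10*x^4 + 40*x^3 + 80*x^2 + 80*x + 32

Expanding det(x·I − A) (e.g. by cofactor expansion or by noting that A is similar to its Jordan form J, which has the same characteristic polynomial as A) gives
  χ_A(x) = x^5 + 10*x^4 + 40*x^3 + 80*x^2 + 80*x + 32
which factors as (x + 2)^5. The eigenvalues (with algebraic multiplicities) are λ = -2 with multiplicity 5.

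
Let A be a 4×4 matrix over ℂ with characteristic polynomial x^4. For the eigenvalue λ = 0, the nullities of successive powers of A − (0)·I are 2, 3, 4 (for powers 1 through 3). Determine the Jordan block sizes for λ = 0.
Block sizes for λ = 0: [3, 1]

From the dimensions of kernels of powers, the number of Jordan blocks of size at least j is d_j − d_{j−1} where d_j = dim ker(N^j) (with d_0 = 0). Computing the differences gives [2, 1, 1].
The number of blocks of size exactly k is (#blocks of size ≥ k) − (#blocks of size ≥ k + 1), so the partition is: 1 block(s) of size 1, 1 block(s) of size 3.
In nonincreasing order the block sizes are [3, 1].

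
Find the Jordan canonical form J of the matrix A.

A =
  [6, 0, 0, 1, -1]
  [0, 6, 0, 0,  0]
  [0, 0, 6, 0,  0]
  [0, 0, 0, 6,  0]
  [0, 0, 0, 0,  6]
J_2(6) ⊕ J_1(6) ⊕ J_1(6) ⊕ J_1(6)

The characteristic polynomial is
  det(x·I − A) = x^5 - 30*x^4 + 360*x^3 - 2160*x^2 + 6480*x - 7776 = (x - 6)^5

Eigenvalues and multiplicities (the geometric multiplicity of λ is n − rank(A − λI), which equals the number of Jordan blocks for λ):
  λ = 6: algebraic multiplicity = 5, geometric multiplicity = 4

Determining the block sizes for each eigenvalue:
  λ = 6: 4 blocks summing to 5 forces exactly one block of size 2 and the rest size 1 → block sizes [2, 1, 1, 1]

Assembling the blocks gives a Jordan form
J =
  [6, 1, 0, 0, 0]
  [0, 6, 0, 0, 0]
  [0, 0, 6, 0, 0]
  [0, 0, 0, 6, 0]
  [0, 0, 0, 0, 6]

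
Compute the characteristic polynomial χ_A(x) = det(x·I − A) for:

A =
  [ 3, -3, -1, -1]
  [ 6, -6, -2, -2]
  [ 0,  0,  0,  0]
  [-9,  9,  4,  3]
x^4

Expanding det(x·I − A) (e.g. by cofactor expansion or by noting that A is similar to its Jordan form J, which has the same characteristic polynomial as A) gives
  χ_A(x) = x^4
which factors as x^4. The eigenvalues (with algebraic multiplicities) are λ = 0 with multiplicity 4.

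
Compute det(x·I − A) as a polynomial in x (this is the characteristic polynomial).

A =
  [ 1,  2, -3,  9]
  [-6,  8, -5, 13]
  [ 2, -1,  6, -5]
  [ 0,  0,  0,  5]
x^4 - 20*x^3 + 150*x^2 - 500*x + 625

Expanding det(x·I − A) (e.g. by cofactor expansion or by noting that A is similar to its Jordan form J, which has the same characteristic polynomial as A) gives
  χ_A(x) = x^4 - 20*x^3 + 150*x^2 - 500*x + 625
which factors as (x - 5)^4. The eigenvalues (with algebraic multiplicities) are λ = 5 with multiplicity 4.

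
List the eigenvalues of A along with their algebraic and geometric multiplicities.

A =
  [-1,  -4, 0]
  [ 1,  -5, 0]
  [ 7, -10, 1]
λ = -3: alg = 2, geom = 1; λ = 1: alg = 1, geom = 1

Step 1 — factor the characteristic polynomial to read off the algebraic multiplicities:
  χ_A(x) = (x - 1)*(x + 3)^2

Step 2 — compute geometric multiplicities via the rank-nullity identity g(λ) = n − rank(A − λI):
  rank(A − (-3)·I) = 2, so dim ker(A − (-3)·I) = n − 2 = 1
  rank(A − (1)·I) = 2, so dim ker(A − (1)·I) = n − 2 = 1

Summary:
  λ = -3: algebraic multiplicity = 2, geometric multiplicity = 1
  λ = 1: algebraic multiplicity = 1, geometric multiplicity = 1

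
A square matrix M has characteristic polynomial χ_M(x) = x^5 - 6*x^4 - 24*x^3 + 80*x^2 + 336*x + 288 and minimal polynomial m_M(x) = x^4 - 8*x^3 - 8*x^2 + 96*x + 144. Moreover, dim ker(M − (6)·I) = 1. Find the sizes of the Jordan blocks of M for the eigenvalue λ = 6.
Block sizes for λ = 6: [2]

Step 1 — from the characteristic polynomial, algebraic multiplicity of λ = 6 is 2. From dim ker(M − (6)·I) = 1, there are exactly 1 Jordan blocks for λ = 6.
Step 2 — from the minimal polynomial, the factor (x − 6)^2 tells us the largest block for λ = 6 has size 2.
Step 3 — with total size 2, 1 blocks, and largest block 2, the block sizes (in nonincreasing order) are [2].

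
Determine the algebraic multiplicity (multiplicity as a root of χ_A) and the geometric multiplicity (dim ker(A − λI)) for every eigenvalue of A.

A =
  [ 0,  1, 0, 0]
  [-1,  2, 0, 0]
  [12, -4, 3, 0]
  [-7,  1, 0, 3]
λ = 1: alg = 2, geom = 1; λ = 3: alg = 2, geom = 2

Step 1 — factor the characteristic polynomial to read off the algebraic multiplicities:
  χ_A(x) = (x - 3)^2*(x - 1)^2

Step 2 — compute geometric multiplicities via the rank-nullity identity g(λ) = n − rank(A − λI):
  rank(A − (1)·I) = 3, so dim ker(A − (1)·I) = n − 3 = 1
  rank(A − (3)·I) = 2, so dim ker(A − (3)·I) = n − 2 = 2

Summary:
  λ = 1: algebraic multiplicity = 2, geometric multiplicity = 1
  λ = 3: algebraic multiplicity = 2, geometric multiplicity = 2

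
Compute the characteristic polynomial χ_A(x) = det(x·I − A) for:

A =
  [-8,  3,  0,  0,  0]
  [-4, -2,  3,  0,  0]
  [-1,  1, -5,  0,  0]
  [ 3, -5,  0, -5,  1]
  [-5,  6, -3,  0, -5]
x^5 + 25*x^4 + 250*x^3 + 1250*x^2 + 3125*x + 3125

Expanding det(x·I − A) (e.g. by cofactor expansion or by noting that A is similar to its Jordan form J, which has the same characteristic polynomial as A) gives
  χ_A(x) = x^5 + 25*x^4 + 250*x^3 + 1250*x^2 + 3125*x + 3125
which factors as (x + 5)^5. The eigenvalues (with algebraic multiplicities) are λ = -5 with multiplicity 5.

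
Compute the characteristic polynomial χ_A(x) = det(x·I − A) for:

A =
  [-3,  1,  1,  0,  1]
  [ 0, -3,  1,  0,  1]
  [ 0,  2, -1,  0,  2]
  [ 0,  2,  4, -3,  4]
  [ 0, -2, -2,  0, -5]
x^5 + 15*x^4 + 90*x^3 + 270*x^2 + 405*x + 243

Expanding det(x·I − A) (e.g. by cofactor expansion or by noting that A is similar to its Jordan form J, which has the same characteristic polynomial as A) gives
  χ_A(x) = x^5 + 15*x^4 + 90*x^3 + 270*x^2 + 405*x + 243
which factors as (x + 3)^5. The eigenvalues (with algebraic multiplicities) are λ = -3 with multiplicity 5.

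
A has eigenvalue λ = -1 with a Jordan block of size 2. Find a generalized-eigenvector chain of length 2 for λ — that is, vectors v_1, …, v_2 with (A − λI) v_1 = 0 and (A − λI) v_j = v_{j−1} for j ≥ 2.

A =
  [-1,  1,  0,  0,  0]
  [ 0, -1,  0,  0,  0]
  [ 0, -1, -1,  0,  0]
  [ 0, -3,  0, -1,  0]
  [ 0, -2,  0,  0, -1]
A Jordan chain for λ = -1 of length 2:
v_1 = (1, 0, -1, -3, -2)ᵀ
v_2 = (0, 1, 0, 0, 0)ᵀ

Let N = A − (-1)·I. We want v_2 with N^2 v_2 = 0 but N^1 v_2 ≠ 0; then v_{j-1} := N · v_j for j = 2, …, 2.

Pick v_2 = (0, 1, 0, 0, 0)ᵀ.
Then v_1 = N · v_2 = (1, 0, -1, -3, -2)ᵀ.

Sanity check: (A − (-1)·I) v_1 = (0, 0, 0, 0, 0)ᵀ = 0. ✓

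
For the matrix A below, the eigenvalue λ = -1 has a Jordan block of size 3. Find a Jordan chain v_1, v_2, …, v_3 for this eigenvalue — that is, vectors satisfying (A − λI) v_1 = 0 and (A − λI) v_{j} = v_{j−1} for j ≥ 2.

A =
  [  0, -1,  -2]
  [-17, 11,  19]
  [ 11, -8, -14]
A Jordan chain for λ = -1 of length 3:
v_1 = (-4, -12, 4)ᵀ
v_2 = (1, -17, 11)ᵀ
v_3 = (1, 0, 0)ᵀ

Let N = A − (-1)·I. We want v_3 with N^3 v_3 = 0 but N^2 v_3 ≠ 0; then v_{j-1} := N · v_j for j = 3, …, 2.

Pick v_3 = (1, 0, 0)ᵀ.
Then v_2 = N · v_3 = (1, -17, 11)ᵀ.
Then v_1 = N · v_2 = (-4, -12, 4)ᵀ.

Sanity check: (A − (-1)·I) v_1 = (0, 0, 0)ᵀ = 0. ✓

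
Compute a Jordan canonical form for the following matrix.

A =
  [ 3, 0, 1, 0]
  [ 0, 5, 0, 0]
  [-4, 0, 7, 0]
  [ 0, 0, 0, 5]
J_2(5) ⊕ J_1(5) ⊕ J_1(5)

The characteristic polynomial is
  det(x·I − A) = x^4 - 20*x^3 + 150*x^2 - 500*x + 625 = (x - 5)^4

Eigenvalues and multiplicities (the geometric multiplicity of λ is n − rank(A − λI), which equals the number of Jordan blocks for λ):
  λ = 5: algebraic multiplicity = 4, geometric multiplicity = 3

Determining the block sizes for each eigenvalue:
  λ = 5: 3 blocks summing to 4 forces exactly one block of size 2 and the rest size 1 → block sizes [2, 1, 1]

Assembling the blocks gives a Jordan form
J =
  [5, 1, 0, 0]
  [0, 5, 0, 0]
  [0, 0, 5, 0]
  [0, 0, 0, 5]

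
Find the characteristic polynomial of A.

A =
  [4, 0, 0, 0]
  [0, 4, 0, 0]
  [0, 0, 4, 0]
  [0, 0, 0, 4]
x^4 - 16*x^3 + 96*x^2 - 256*x + 256

Expanding det(x·I − A) (e.g. by cofactor expansion or by noting that A is similar to its Jordan form J, which has the same characteristic polynomial as A) gives
  χ_A(x) = x^4 - 16*x^3 + 96*x^2 - 256*x + 256
which factors as (x - 4)^4. The eigenvalues (with algebraic multiplicities) are λ = 4 with multiplicity 4.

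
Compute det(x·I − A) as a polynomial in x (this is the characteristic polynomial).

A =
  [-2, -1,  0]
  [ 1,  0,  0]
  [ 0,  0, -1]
x^3 + 3*x^2 + 3*x + 1

Expanding det(x·I − A) (e.g. by cofactor expansion or by noting that A is similar to its Jordan form J, which has the same characteristic polynomial as A) gives
  χ_A(x) = x^3 + 3*x^2 + 3*x + 1
which factors as (x + 1)^3. The eigenvalues (with algebraic multiplicities) are λ = -1 with multiplicity 3.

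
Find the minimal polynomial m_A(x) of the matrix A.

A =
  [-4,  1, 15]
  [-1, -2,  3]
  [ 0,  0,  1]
x^3 + 5*x^2 + 3*x - 9

The characteristic polynomial is χ_A(x) = (x - 1)*(x + 3)^2, so the eigenvalues are known. The minimal polynomial is
  m_A(x) = Π_λ (x − λ)^{k_λ}
where k_λ is the size of the *largest* Jordan block for λ (equivalently, the smallest k with (A − λI)^k v = 0 for every generalised eigenvector v of λ).

  λ = -3: largest Jordan block has size 2, contributing (x + 3)^2
  λ = 1: largest Jordan block has size 1, contributing (x − 1)

So m_A(x) = (x - 1)*(x + 3)^2 = x^3 + 5*x^2 + 3*x - 9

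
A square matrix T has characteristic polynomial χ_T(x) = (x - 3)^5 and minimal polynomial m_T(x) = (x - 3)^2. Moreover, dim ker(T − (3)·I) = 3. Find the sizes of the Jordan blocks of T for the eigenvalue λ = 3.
Block sizes for λ = 3: [2, 2, 1]

Step 1 — from the characteristic polynomial, algebraic multiplicity of λ = 3 is 5. From dim ker(T − (3)·I) = 3, there are exactly 3 Jordan blocks for λ = 3.
Step 2 — from the minimal polynomial, the factor (x − 3)^2 tells us the largest block for λ = 3 has size 2.
Step 3 — with total size 5, 3 blocks, and largest block 2, the block sizes (in nonincreasing order) are [2, 2, 1].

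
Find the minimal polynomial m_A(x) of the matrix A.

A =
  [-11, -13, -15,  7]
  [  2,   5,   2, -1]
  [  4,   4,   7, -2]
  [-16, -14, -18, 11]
x^3 - 9*x^2 + 27*x - 27

The characteristic polynomial is χ_A(x) = (x - 3)^4, so the eigenvalues are known. The minimal polynomial is
  m_A(x) = Π_λ (x − λ)^{k_λ}
where k_λ is the size of the *largest* Jordan block for λ (equivalently, the smallest k with (A − λI)^k v = 0 for every generalised eigenvector v of λ).

  λ = 3: largest Jordan block has size 3, contributing (x − 3)^3

So m_A(x) = (x - 3)^3 = x^3 - 9*x^2 + 27*x - 27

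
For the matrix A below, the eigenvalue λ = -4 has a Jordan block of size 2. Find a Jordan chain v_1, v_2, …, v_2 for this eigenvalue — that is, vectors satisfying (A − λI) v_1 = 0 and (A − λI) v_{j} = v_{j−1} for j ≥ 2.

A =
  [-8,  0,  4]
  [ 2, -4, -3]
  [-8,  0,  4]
A Jordan chain for λ = -4 of length 2:
v_1 = (0, -1, 0)ᵀ
v_2 = (1, 0, 1)ᵀ

Let N = A − (-4)·I. We want v_2 with N^2 v_2 = 0 but N^1 v_2 ≠ 0; then v_{j-1} := N · v_j for j = 2, …, 2.

Pick v_2 = (1, 0, 1)ᵀ.
Then v_1 = N · v_2 = (0, -1, 0)ᵀ.

Sanity check: (A − (-4)·I) v_1 = (0, 0, 0)ᵀ = 0. ✓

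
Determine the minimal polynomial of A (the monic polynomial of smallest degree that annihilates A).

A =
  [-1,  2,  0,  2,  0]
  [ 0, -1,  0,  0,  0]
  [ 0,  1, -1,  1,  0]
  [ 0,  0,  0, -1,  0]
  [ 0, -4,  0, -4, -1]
x^2 + 2*x + 1

The characteristic polynomial is χ_A(x) = (x + 1)^5, so the eigenvalues are known. The minimal polynomial is
  m_A(x) = Π_λ (x − λ)^{k_λ}
where k_λ is the size of the *largest* Jordan block for λ (equivalently, the smallest k with (A − λI)^k v = 0 for every generalised eigenvector v of λ).

  λ = -1: largest Jordan block has size 2, contributing (x + 1)^2

So m_A(x) = (x + 1)^2 = x^2 + 2*x + 1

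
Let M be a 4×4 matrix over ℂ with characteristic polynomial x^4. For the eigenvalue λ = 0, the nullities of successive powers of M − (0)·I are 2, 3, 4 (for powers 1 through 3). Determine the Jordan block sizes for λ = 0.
Block sizes for λ = 0: [3, 1]

From the dimensions of kernels of powers, the number of Jordan blocks of size at least j is d_j − d_{j−1} where d_j = dim ker(N^j) (with d_0 = 0). Computing the differences gives [2, 1, 1].
The number of blocks of size exactly k is (#blocks of size ≥ k) − (#blocks of size ≥ k + 1), so the partition is: 1 block(s) of size 1, 1 block(s) of size 3.
In nonincreasing order the block sizes are [3, 1].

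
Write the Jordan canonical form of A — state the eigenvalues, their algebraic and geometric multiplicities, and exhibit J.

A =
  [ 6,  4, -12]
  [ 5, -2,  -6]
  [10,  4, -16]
J_2(-4) ⊕ J_1(-4)

The characteristic polynomial is
  det(x·I − A) = x^3 + 12*x^2 + 48*x + 64 = (x + 4)^3

Eigenvalues and multiplicities (the geometric multiplicity of λ is n − rank(A − λI), which equals the number of Jordan blocks for λ):
  λ = -4: algebraic multiplicity = 3, geometric multiplicity = 2

Determining the block sizes for each eigenvalue:
  λ = -4: 2 blocks summing to 3 forces exactly one block of size 2 and the rest size 1 → block sizes [2, 1]

Assembling the blocks gives a Jordan form
J =
  [-4,  1,  0]
  [ 0, -4,  0]
  [ 0,  0, -4]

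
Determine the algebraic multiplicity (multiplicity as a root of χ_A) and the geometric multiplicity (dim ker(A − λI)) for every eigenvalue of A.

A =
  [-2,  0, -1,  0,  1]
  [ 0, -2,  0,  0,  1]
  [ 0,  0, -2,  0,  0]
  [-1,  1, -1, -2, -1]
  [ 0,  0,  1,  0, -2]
λ = -2: alg = 5, geom = 2

Step 1 — factor the characteristic polynomial to read off the algebraic multiplicities:
  χ_A(x) = (x + 2)^5

Step 2 — compute geometric multiplicities via the rank-nullity identity g(λ) = n − rank(A − λI):
  rank(A − (-2)·I) = 3, so dim ker(A − (-2)·I) = n − 3 = 2

Summary:
  λ = -2: algebraic multiplicity = 5, geometric multiplicity = 2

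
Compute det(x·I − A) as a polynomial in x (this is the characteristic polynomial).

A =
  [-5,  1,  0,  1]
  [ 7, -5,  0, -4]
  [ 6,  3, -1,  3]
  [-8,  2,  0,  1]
x^4 + 10*x^3 + 33*x^2 + 40*x + 16

Expanding det(x·I − A) (e.g. by cofactor expansion or by noting that A is similar to its Jordan form J, which has the same characteristic polynomial as A) gives
  χ_A(x) = x^4 + 10*x^3 + 33*x^2 + 40*x + 16
which factors as (x + 1)^2*(x + 4)^2. The eigenvalues (with algebraic multiplicities) are λ = -4 with multiplicity 2, λ = -1 with multiplicity 2.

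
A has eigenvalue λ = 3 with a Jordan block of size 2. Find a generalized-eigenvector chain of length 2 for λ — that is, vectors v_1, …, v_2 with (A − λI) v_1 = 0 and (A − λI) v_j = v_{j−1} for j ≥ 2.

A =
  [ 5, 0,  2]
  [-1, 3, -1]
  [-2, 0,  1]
A Jordan chain for λ = 3 of length 2:
v_1 = (2, -1, -2)ᵀ
v_2 = (1, 0, 0)ᵀ

Let N = A − (3)·I. We want v_2 with N^2 v_2 = 0 but N^1 v_2 ≠ 0; then v_{j-1} := N · v_j for j = 2, …, 2.

Pick v_2 = (1, 0, 0)ᵀ.
Then v_1 = N · v_2 = (2, -1, -2)ᵀ.

Sanity check: (A − (3)·I) v_1 = (0, 0, 0)ᵀ = 0. ✓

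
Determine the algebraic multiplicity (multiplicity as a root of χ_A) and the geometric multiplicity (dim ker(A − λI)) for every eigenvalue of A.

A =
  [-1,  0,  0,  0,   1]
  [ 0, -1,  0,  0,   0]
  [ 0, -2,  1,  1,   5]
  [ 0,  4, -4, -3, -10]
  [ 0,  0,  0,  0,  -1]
λ = -1: alg = 5, geom = 3

Step 1 — factor the characteristic polynomial to read off the algebraic multiplicities:
  χ_A(x) = (x + 1)^5

Step 2 — compute geometric multiplicities via the rank-nullity identity g(λ) = n − rank(A − λI):
  rank(A − (-1)·I) = 2, so dim ker(A − (-1)·I) = n − 2 = 3

Summary:
  λ = -1: algebraic multiplicity = 5, geometric multiplicity = 3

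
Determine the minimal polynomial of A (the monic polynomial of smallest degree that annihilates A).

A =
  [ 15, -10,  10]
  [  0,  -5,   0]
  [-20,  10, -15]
x^2 - 25

The characteristic polynomial is χ_A(x) = (x - 5)*(x + 5)^2, so the eigenvalues are known. The minimal polynomial is
  m_A(x) = Π_λ (x − λ)^{k_λ}
where k_λ is the size of the *largest* Jordan block for λ (equivalently, the smallest k with (A − λI)^k v = 0 for every generalised eigenvector v of λ).

  λ = -5: largest Jordan block has size 1, contributing (x + 5)
  λ = 5: largest Jordan block has size 1, contributing (x − 5)

So m_A(x) = (x - 5)*(x + 5) = x^2 - 25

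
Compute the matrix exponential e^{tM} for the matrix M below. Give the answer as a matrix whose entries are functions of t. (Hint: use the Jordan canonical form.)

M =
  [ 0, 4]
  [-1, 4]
e^{tM} =
  [-2*t*exp(2*t) + exp(2*t), 4*t*exp(2*t)]
  [-t*exp(2*t), 2*t*exp(2*t) + exp(2*t)]

Strategy: write M = P · J · P⁻¹ where J is a Jordan canonical form, so e^{tM} = P · e^{tJ} · P⁻¹, and e^{tJ} can be computed block-by-block.

M has Jordan form
J =
  [2, 1]
  [0, 2]
(up to reordering of blocks).

Per-block formulas:
  For a 2×2 Jordan block J_2(2): exp(t · J_2(2)) = e^(2t)·(I + t·N), where N is the 2×2 nilpotent shift.

After assembling e^{tJ} and conjugating by P, we get:

e^{tM} =
  [-2*t*exp(2*t) + exp(2*t), 4*t*exp(2*t)]
  [-t*exp(2*t), 2*t*exp(2*t) + exp(2*t)]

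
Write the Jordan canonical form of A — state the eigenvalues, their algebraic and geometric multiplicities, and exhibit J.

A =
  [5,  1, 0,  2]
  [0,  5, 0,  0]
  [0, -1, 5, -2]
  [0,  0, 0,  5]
J_2(5) ⊕ J_1(5) ⊕ J_1(5)

The characteristic polynomial is
  det(x·I − A) = x^4 - 20*x^3 + 150*x^2 - 500*x + 625 = (x - 5)^4

Eigenvalues and multiplicities (the geometric multiplicity of λ is n − rank(A − λI), which equals the number of Jordan blocks for λ):
  λ = 5: algebraic multiplicity = 4, geometric multiplicity = 3

Determining the block sizes for each eigenvalue:
  λ = 5: 3 blocks summing to 4 forces exactly one block of size 2 and the rest size 1 → block sizes [2, 1, 1]

Assembling the blocks gives a Jordan form
J =
  [5, 1, 0, 0]
  [0, 5, 0, 0]
  [0, 0, 5, 0]
  [0, 0, 0, 5]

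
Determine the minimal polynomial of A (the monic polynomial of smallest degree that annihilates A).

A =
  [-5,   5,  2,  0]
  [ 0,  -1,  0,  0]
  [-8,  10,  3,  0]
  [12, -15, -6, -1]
x^2 + 2*x + 1

The characteristic polynomial is χ_A(x) = (x + 1)^4, so the eigenvalues are known. The minimal polynomial is
  m_A(x) = Π_λ (x − λ)^{k_λ}
where k_λ is the size of the *largest* Jordan block for λ (equivalently, the smallest k with (A − λI)^k v = 0 for every generalised eigenvector v of λ).

  λ = -1: largest Jordan block has size 2, contributing (x + 1)^2

So m_A(x) = (x + 1)^2 = x^2 + 2*x + 1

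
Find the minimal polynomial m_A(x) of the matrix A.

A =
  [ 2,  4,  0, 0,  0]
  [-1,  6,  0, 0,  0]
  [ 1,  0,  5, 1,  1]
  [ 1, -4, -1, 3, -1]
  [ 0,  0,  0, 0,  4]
x^2 - 8*x + 16

The characteristic polynomial is χ_A(x) = (x - 4)^5, so the eigenvalues are known. The minimal polynomial is
  m_A(x) = Π_λ (x − λ)^{k_λ}
where k_λ is the size of the *largest* Jordan block for λ (equivalently, the smallest k with (A − λI)^k v = 0 for every generalised eigenvector v of λ).

  λ = 4: largest Jordan block has size 2, contributing (x − 4)^2

So m_A(x) = (x - 4)^2 = x^2 - 8*x + 16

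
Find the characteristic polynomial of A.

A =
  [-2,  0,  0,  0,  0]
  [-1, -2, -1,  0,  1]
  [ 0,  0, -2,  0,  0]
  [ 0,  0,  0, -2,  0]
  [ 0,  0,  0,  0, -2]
x^5 + 10*x^4 + 40*x^3 + 80*x^2 + 80*x + 32

Expanding det(x·I − A) (e.g. by cofactor expansion or by noting that A is similar to its Jordan form J, which has the same characteristic polynomial as A) gives
  χ_A(x) = x^5 + 10*x^4 + 40*x^3 + 80*x^2 + 80*x + 32
which factors as (x + 2)^5. The eigenvalues (with algebraic multiplicities) are λ = -2 with multiplicity 5.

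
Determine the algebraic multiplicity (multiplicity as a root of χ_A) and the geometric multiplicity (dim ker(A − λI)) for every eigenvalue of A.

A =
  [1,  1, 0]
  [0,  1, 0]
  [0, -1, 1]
λ = 1: alg = 3, geom = 2

Step 1 — factor the characteristic polynomial to read off the algebraic multiplicities:
  χ_A(x) = (x - 1)^3

Step 2 — compute geometric multiplicities via the rank-nullity identity g(λ) = n − rank(A − λI):
  rank(A − (1)·I) = 1, so dim ker(A − (1)·I) = n − 1 = 2

Summary:
  λ = 1: algebraic multiplicity = 3, geometric multiplicity = 2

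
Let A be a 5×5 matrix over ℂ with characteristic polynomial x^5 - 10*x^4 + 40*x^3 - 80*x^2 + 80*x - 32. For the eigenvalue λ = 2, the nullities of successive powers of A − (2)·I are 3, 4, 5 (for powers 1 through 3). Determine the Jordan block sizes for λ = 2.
Block sizes for λ = 2: [3, 1, 1]

From the dimensions of kernels of powers, the number of Jordan blocks of size at least j is d_j − d_{j−1} where d_j = dim ker(N^j) (with d_0 = 0). Computing the differences gives [3, 1, 1].
The number of blocks of size exactly k is (#blocks of size ≥ k) − (#blocks of size ≥ k + 1), so the partition is: 2 block(s) of size 1, 1 block(s) of size 3.
In nonincreasing order the block sizes are [3, 1, 1].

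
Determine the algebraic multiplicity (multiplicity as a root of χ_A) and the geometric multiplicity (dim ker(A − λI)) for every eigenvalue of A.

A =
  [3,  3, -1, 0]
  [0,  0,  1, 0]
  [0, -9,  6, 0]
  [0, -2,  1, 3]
λ = 3: alg = 4, geom = 2

Step 1 — factor the characteristic polynomial to read off the algebraic multiplicities:
  χ_A(x) = (x - 3)^4

Step 2 — compute geometric multiplicities via the rank-nullity identity g(λ) = n − rank(A − λI):
  rank(A − (3)·I) = 2, so dim ker(A − (3)·I) = n − 2 = 2

Summary:
  λ = 3: algebraic multiplicity = 4, geometric multiplicity = 2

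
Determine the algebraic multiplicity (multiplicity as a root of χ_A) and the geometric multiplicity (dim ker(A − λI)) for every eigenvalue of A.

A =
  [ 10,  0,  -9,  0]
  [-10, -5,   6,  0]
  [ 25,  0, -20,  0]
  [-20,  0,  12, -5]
λ = -5: alg = 4, geom = 3

Step 1 — factor the characteristic polynomial to read off the algebraic multiplicities:
  χ_A(x) = (x + 5)^4

Step 2 — compute geometric multiplicities via the rank-nullity identity g(λ) = n − rank(A − λI):
  rank(A − (-5)·I) = 1, so dim ker(A − (-5)·I) = n − 1 = 3

Summary:
  λ = -5: algebraic multiplicity = 4, geometric multiplicity = 3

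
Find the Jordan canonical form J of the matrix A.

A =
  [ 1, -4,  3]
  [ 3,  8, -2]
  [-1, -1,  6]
J_3(5)

The characteristic polynomial is
  det(x·I − A) = x^3 - 15*x^2 + 75*x - 125 = (x - 5)^3

Eigenvalues and multiplicities (the geometric multiplicity of λ is n − rank(A − λI), which equals the number of Jordan blocks for λ):
  λ = 5: algebraic multiplicity = 3, geometric multiplicity = 1

Determining the block sizes for each eigenvalue:
  λ = 5: one block (gm = 1), so the single block has size am = 3 → block sizes [3]

Assembling the blocks gives a Jordan form
J =
  [5, 1, 0]
  [0, 5, 1]
  [0, 0, 5]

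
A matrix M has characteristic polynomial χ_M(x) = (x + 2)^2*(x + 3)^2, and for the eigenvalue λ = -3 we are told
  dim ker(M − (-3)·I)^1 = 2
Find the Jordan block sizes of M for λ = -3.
Block sizes for λ = -3: [1, 1]

From the dimensions of kernels of powers, the number of Jordan blocks of size at least j is d_j − d_{j−1} where d_j = dim ker(N^j) (with d_0 = 0). Computing the differences gives [2].
The number of blocks of size exactly k is (#blocks of size ≥ k) − (#blocks of size ≥ k + 1), so the partition is: 2 block(s) of size 1.
In nonincreasing order the block sizes are [1, 1].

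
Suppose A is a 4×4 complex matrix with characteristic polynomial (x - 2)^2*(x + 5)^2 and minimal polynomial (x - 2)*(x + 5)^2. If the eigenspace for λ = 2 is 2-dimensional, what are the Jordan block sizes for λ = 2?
Block sizes for λ = 2: [1, 1]

Step 1 — from the characteristic polynomial, algebraic multiplicity of λ = 2 is 2. From dim ker(A − (2)·I) = 2, there are exactly 2 Jordan blocks for λ = 2.
Step 2 — from the minimal polynomial, the factor (x − 2) tells us the largest block for λ = 2 has size 1.
Step 3 — with total size 2, 2 blocks, and largest block 1, the block sizes (in nonincreasing order) are [1, 1].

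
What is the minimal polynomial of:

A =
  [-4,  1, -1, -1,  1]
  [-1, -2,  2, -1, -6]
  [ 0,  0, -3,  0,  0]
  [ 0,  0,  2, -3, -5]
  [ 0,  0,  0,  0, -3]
x^3 + 9*x^2 + 27*x + 27

The characteristic polynomial is χ_A(x) = (x + 3)^5, so the eigenvalues are known. The minimal polynomial is
  m_A(x) = Π_λ (x − λ)^{k_λ}
where k_λ is the size of the *largest* Jordan block for λ (equivalently, the smallest k with (A − λI)^k v = 0 for every generalised eigenvector v of λ).

  λ = -3: largest Jordan block has size 3, contributing (x + 3)^3

So m_A(x) = (x + 3)^3 = x^3 + 9*x^2 + 27*x + 27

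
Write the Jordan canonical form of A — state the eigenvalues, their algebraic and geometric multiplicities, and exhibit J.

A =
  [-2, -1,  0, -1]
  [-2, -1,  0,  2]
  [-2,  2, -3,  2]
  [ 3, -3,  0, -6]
J_2(-3) ⊕ J_1(-3) ⊕ J_1(-3)

The characteristic polynomial is
  det(x·I − A) = x^4 + 12*x^3 + 54*x^2 + 108*x + 81 = (x + 3)^4

Eigenvalues and multiplicities (the geometric multiplicity of λ is n − rank(A − λI), which equals the number of Jordan blocks for λ):
  λ = -3: algebraic multiplicity = 4, geometric multiplicity = 3

Determining the block sizes for each eigenvalue:
  λ = -3: 3 blocks summing to 4 forces exactly one block of size 2 and the rest size 1 → block sizes [2, 1, 1]

Assembling the blocks gives a Jordan form
J =
  [-3,  1,  0,  0]
  [ 0, -3,  0,  0]
  [ 0,  0, -3,  0]
  [ 0,  0,  0, -3]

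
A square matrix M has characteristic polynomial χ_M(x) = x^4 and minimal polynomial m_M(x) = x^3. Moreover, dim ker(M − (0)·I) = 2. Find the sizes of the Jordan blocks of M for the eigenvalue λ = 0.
Block sizes for λ = 0: [3, 1]

Step 1 — from the characteristic polynomial, algebraic multiplicity of λ = 0 is 4. From dim ker(M − (0)·I) = 2, there are exactly 2 Jordan blocks for λ = 0.
Step 2 — from the minimal polynomial, the factor (x − 0)^3 tells us the largest block for λ = 0 has size 3.
Step 3 — with total size 4, 2 blocks, and largest block 3, the block sizes (in nonincreasing order) are [3, 1].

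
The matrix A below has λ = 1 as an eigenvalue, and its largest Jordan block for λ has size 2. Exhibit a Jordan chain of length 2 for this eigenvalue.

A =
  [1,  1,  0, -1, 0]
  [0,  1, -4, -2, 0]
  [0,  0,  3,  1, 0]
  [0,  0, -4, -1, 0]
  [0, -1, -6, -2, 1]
A Jordan chain for λ = 1 of length 2:
v_1 = (1, 0, 0, 0, -1)ᵀ
v_2 = (0, 1, 0, 0, 0)ᵀ

Let N = A − (1)·I. We want v_2 with N^2 v_2 = 0 but N^1 v_2 ≠ 0; then v_{j-1} := N · v_j for j = 2, …, 2.

Pick v_2 = (0, 1, 0, 0, 0)ᵀ.
Then v_1 = N · v_2 = (1, 0, 0, 0, -1)ᵀ.

Sanity check: (A − (1)·I) v_1 = (0, 0, 0, 0, 0)ᵀ = 0. ✓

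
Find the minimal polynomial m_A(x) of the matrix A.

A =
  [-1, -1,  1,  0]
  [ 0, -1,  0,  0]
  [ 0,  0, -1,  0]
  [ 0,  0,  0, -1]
x^2 + 2*x + 1

The characteristic polynomial is χ_A(x) = (x + 1)^4, so the eigenvalues are known. The minimal polynomial is
  m_A(x) = Π_λ (x − λ)^{k_λ}
where k_λ is the size of the *largest* Jordan block for λ (equivalently, the smallest k with (A − λI)^k v = 0 for every generalised eigenvector v of λ).

  λ = -1: largest Jordan block has size 2, contributing (x + 1)^2

So m_A(x) = (x + 1)^2 = x^2 + 2*x + 1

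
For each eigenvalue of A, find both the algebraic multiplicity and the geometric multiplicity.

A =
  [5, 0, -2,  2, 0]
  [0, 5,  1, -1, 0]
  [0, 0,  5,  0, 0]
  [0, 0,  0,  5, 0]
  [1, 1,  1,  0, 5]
λ = 5: alg = 5, geom = 3

Step 1 — factor the characteristic polynomial to read off the algebraic multiplicities:
  χ_A(x) = (x - 5)^5

Step 2 — compute geometric multiplicities via the rank-nullity identity g(λ) = n − rank(A − λI):
  rank(A − (5)·I) = 2, so dim ker(A − (5)·I) = n − 2 = 3

Summary:
  λ = 5: algebraic multiplicity = 5, geometric multiplicity = 3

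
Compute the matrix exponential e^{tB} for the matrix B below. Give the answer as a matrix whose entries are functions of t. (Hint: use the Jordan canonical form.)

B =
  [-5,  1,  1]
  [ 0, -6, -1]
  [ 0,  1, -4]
e^{tB} =
  [exp(-5*t), t*exp(-5*t), t*exp(-5*t)]
  [0, -t*exp(-5*t) + exp(-5*t), -t*exp(-5*t)]
  [0, t*exp(-5*t), t*exp(-5*t) + exp(-5*t)]

Strategy: write B = P · J · P⁻¹ where J is a Jordan canonical form, so e^{tB} = P · e^{tJ} · P⁻¹, and e^{tJ} can be computed block-by-block.

B has Jordan form
J =
  [-5,  1,  0]
  [ 0, -5,  0]
  [ 0,  0, -5]
(up to reordering of blocks).

Per-block formulas:
  For a 2×2 Jordan block J_2(-5): exp(t · J_2(-5)) = e^(-5t)·(I + t·N), where N is the 2×2 nilpotent shift.
  For a 1×1 block at λ = -5: exp(t · [-5]) = [e^(-5t)].

After assembling e^{tJ} and conjugating by P, we get:

e^{tB} =
  [exp(-5*t), t*exp(-5*t), t*exp(-5*t)]
  [0, -t*exp(-5*t) + exp(-5*t), -t*exp(-5*t)]
  [0, t*exp(-5*t), t*exp(-5*t) + exp(-5*t)]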